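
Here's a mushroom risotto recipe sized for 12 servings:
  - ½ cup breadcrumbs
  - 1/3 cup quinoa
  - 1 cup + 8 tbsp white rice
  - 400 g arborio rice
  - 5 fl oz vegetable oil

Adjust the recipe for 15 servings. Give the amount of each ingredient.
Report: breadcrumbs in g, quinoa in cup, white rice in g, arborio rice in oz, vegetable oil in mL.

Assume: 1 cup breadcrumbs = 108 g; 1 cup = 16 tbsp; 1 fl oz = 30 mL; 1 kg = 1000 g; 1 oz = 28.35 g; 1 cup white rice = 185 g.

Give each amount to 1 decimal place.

Scaling factor: 15/12 = 5/4 = 1.25.
breadcrumbs: 0.5 cup × 5/4 × 108 g/cup = 67.5 g
quinoa: 1/3 cup × 5/4 ≈ 0.4 cup
white rice: (1 cup + 8 tbsp = 1.5 cup) × 5/4 × 185 g/cup ≈ 346.9 g
arborio rice: 400 g × 5/4 ÷ 28.35 g/oz ≈ 17.6 oz
vegetable oil: 5 fl oz × 5/4 × 30 mL/fl oz = 187.5 mL

breadcrumbs: 67.5 g; quinoa: 0.4 cup; white rice: 346.9 g; arborio rice: 17.6 oz; vegetable oil: 187.5 mL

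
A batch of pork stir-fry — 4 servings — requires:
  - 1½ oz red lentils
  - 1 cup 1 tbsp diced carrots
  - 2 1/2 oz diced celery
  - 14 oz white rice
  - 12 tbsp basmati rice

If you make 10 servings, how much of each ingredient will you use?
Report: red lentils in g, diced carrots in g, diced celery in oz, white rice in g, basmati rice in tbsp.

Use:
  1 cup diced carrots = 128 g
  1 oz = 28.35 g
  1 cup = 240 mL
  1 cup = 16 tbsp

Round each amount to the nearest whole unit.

red lentils: 106 g; diced carrots: 340 g; diced celery: 6 oz; white rice: 992 g; basmati rice: 30 tbsp

Scaling factor: 10/4 = 5/2 = 2.5.
red lentils: 1.5 oz × 5/2 × 28.35 g/oz ≈ 106 g
diced carrots: (1 cup + 1 tbsp = 1.0625 cup) × 5/2 × 128 g/cup = 340 g
diced celery: 2.5 oz × 5/2 ≈ 6 oz
white rice: 14 oz × 5/2 × 28.35 g/oz ≈ 992 g
basmati rice: 12 tbsp × 5/2 = 30 tbsp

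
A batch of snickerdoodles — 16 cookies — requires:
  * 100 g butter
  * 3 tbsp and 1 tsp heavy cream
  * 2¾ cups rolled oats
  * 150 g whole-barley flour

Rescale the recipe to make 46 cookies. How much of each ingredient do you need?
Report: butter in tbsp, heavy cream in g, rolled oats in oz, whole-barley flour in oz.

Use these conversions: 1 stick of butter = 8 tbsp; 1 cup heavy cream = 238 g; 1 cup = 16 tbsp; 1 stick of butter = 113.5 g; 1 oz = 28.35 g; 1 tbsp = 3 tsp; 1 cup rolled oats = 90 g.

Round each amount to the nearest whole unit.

butter: 20 tbsp; heavy cream: 143 g; rolled oats: 25 oz; whole-barley flour: 15 oz

Scaling factor: 46/16 = 23/8 = 2.875.
butter: 100 g × 23/8 ÷ 113.5 g/stick × 8 tbsp/stick ≈ 20 tbsp
heavy cream: (3 tbsp + 1 tsp = 10/3 tbsp) × 23/8 ÷ 16 tbsp/cup × 238 g/cup ≈ 143 g
rolled oats: 2.75 cup × 23/8 × 90 g/cup ÷ 28.35 g/oz ≈ 25 oz
whole-barley flour: 150 g × 23/8 ÷ 28.35 g/oz ≈ 15 oz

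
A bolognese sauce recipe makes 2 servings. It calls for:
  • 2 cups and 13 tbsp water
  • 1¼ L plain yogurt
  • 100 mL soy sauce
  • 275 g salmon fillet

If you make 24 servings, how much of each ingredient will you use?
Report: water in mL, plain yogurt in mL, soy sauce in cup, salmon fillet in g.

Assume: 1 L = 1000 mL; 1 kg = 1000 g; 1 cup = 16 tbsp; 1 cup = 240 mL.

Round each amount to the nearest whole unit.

Scaling factor: 24/2 = 12.
water: (2 cup + 13 tbsp = 2.8125 cup) × 12 × 240 mL/cup = 8100 mL
plain yogurt: 1.25 L × 12 × 1000 mL/L = 15000 mL
soy sauce: 100 mL × 12 ÷ 240 mL/cup = 5 cup
salmon fillet: 275 g × 12 = 3300 g

water: 8100 mL; plain yogurt: 15000 mL; soy sauce: 5 cup; salmon fillet: 3300 g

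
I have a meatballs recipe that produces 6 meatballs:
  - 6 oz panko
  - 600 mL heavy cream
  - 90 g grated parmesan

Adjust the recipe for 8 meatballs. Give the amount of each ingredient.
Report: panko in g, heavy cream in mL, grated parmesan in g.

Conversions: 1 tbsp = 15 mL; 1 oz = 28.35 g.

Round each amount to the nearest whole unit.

Scaling factor: 8/6 = 4/3.
panko: 6 oz × 4/3 × 28.35 g/oz ≈ 227 g
heavy cream: 600 mL × 4/3 = 800 mL
grated parmesan: 90 g × 4/3 = 120 g

panko: 227 g; heavy cream: 800 mL; grated parmesan: 120 g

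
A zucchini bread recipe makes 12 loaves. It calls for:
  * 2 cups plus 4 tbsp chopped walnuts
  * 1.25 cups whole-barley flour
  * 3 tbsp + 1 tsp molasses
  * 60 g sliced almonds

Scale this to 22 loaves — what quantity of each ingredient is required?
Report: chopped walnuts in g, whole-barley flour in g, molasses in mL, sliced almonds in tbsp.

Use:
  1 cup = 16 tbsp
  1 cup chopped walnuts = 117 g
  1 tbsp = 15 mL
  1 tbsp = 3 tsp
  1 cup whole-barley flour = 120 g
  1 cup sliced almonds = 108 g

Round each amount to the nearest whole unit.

chopped walnuts: 483 g; whole-barley flour: 275 g; molasses: 92 mL; sliced almonds: 16 tbsp

Scaling factor: 22/12 = 11/6.
chopped walnuts: (2 cup + 4 tbsp = 2.25 cup) × 11/6 × 117 g/cup ≈ 483 g
whole-barley flour: 1.25 cup × 11/6 × 120 g/cup = 275 g
molasses: (3 tbsp + 1 tsp = 10/3 tbsp) × 11/6 × 15 mL/tbsp ≈ 92 mL
sliced almonds: 60 g × 11/6 ÷ 108 g/cup × 16 tbsp/cup ≈ 16 tbsp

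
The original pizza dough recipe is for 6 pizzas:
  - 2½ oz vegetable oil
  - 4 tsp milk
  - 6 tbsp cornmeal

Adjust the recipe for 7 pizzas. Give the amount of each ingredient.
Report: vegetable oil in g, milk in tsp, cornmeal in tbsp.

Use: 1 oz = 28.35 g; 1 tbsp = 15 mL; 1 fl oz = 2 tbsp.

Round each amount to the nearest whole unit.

vegetable oil: 83 g; milk: 5 tsp; cornmeal: 7 tbsp

Scaling factor: 7/6.
vegetable oil: 2.5 oz × 7/6 × 28.35 g/oz ≈ 83 g
milk: 4 tsp × 7/6 ≈ 5 tsp
cornmeal: 6 tbsp × 7/6 = 7 tbsp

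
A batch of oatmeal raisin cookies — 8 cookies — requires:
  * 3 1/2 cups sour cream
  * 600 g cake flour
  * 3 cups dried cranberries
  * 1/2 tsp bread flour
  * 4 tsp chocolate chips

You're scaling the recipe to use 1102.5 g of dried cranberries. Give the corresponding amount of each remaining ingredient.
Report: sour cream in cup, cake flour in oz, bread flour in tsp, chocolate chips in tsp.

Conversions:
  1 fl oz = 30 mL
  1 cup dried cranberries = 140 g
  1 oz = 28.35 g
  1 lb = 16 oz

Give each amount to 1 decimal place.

The original recipe has 420 g of dried cranberries, so the scaling factor is 1102.5 ÷ 420 = 21/8 = 2.625.
sour cream: 3.5 cup × 21/8 ≈ 9.2 cup
cake flour: 600 g × 21/8 ÷ 28.35 g/oz ≈ 55.6 oz
bread flour: 0.5 tsp × 21/8 ≈ 1.3 tsp
chocolate chips: 4 tsp × 21/8 = 10.5 tsp

sour cream: 9.2 cup; cake flour: 55.6 oz; bread flour: 1.3 tsp; chocolate chips: 10.5 tsp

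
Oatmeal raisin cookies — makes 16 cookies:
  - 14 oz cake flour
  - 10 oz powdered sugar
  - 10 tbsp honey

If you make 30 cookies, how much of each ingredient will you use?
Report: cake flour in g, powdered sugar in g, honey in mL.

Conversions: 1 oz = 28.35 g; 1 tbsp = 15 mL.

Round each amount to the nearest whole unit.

Scaling factor: 30/16 = 15/8 = 1.875.
cake flour: 14 oz × 15/8 × 28.35 g/oz ≈ 744 g
powdered sugar: 10 oz × 15/8 × 28.35 g/oz ≈ 532 g
honey: 10 tbsp × 15/8 × 15 mL/tbsp ≈ 281 mL

cake flour: 744 g; powdered sugar: 532 g; honey: 281 mL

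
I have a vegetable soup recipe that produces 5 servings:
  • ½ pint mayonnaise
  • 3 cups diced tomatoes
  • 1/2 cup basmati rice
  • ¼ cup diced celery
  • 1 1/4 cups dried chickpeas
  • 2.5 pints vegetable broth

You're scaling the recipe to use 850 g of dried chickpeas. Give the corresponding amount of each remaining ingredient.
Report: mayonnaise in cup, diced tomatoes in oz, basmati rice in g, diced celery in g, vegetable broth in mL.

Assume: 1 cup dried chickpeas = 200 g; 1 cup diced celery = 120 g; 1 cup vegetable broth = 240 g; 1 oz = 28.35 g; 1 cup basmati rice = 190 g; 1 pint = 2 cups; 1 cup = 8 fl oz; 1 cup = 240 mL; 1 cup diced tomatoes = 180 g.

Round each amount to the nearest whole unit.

mayonnaise: 3 cup; diced tomatoes: 65 oz; basmati rice: 323 g; diced celery: 102 g; vegetable broth: 4080 mL

The original recipe has 250 g of dried chickpeas, so the scaling factor is 850 ÷ 250 = 17/5 = 3.4.
mayonnaise: 0.5 pint × 17/5 × 2 cup/pint ≈ 3 cup
diced tomatoes: 3 cup × 17/5 × 180 g/cup ÷ 28.35 g/oz ≈ 65 oz
basmati rice: 0.5 cup × 17/5 × 190 g/cup = 323 g
diced celery: 0.25 cup × 17/5 × 120 g/cup = 102 g
vegetable broth: 2.5 pint × 17/5 × 2 cup/pint × 240 mL/cup = 4080 mL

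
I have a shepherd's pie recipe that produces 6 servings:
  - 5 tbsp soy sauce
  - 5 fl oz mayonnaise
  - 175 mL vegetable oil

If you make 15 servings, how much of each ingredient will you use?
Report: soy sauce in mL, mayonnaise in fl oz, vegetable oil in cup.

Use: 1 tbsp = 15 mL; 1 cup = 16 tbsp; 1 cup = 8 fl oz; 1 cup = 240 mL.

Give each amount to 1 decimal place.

soy sauce: 187.5 mL; mayonnaise: 12.5 fl oz; vegetable oil: 1.8 cup

Scaling factor: 15/6 = 5/2 = 2.5.
soy sauce: 5 tbsp × 5/2 × 15 mL/tbsp = 187.5 mL
mayonnaise: 5 fl oz × 5/2 = 12.5 fl oz
vegetable oil: 175 mL × 5/2 ÷ 240 mL/cup ≈ 1.8 cup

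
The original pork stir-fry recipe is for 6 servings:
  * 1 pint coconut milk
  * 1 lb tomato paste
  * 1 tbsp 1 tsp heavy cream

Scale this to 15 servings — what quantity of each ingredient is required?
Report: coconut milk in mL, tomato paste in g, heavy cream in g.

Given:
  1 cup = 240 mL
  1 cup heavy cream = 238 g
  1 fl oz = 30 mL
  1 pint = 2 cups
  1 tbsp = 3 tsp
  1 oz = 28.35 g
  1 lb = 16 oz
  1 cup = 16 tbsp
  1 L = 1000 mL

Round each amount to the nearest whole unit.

Scaling factor: 15/6 = 5/2 = 2.5.
coconut milk: 1 pint × 5/2 × 2 cup/pint × 240 mL/cup = 1200 mL
tomato paste: 1 lb × 5/2 × 16 oz/lb × 28.35 g/oz = 1134 g
heavy cream: (1 tbsp + 1 tsp = 4/3 tbsp) × 5/2 ÷ 16 tbsp/cup × 238 g/cup ≈ 50 g

coconut milk: 1200 mL; tomato paste: 1134 g; heavy cream: 50 g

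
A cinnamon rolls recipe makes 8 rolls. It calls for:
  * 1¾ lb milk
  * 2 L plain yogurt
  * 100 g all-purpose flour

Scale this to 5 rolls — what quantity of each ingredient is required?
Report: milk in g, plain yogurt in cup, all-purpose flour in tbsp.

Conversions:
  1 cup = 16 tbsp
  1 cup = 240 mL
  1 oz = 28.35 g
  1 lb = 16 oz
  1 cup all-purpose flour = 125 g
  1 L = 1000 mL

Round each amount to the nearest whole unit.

Scaling factor: 5/8 = 0.625.
milk: 1.75 lb × 5/8 × 16 oz/lb × 28.35 g/oz ≈ 496 g
plain yogurt: 2 L × 5/8 × 1000 mL/L ÷ 240 mL/cup ≈ 5 cup
all-purpose flour: 100 g × 5/8 ÷ 125 g/cup × 16 tbsp/cup = 8 tbsp

milk: 496 g; plain yogurt: 5 cup; all-purpose flour: 8 tbsp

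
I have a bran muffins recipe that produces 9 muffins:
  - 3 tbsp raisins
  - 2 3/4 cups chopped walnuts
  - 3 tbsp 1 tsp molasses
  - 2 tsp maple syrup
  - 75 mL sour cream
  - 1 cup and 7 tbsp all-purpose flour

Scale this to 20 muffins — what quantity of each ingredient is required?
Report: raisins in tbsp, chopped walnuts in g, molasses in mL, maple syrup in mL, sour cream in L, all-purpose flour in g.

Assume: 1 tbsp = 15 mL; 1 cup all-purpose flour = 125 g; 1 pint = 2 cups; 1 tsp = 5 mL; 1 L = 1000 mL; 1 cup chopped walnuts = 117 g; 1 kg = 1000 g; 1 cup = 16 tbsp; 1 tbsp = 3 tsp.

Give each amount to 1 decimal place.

raisins: 6.7 tbsp; chopped walnuts: 715.0 g; molasses: 111.1 mL; maple syrup: 22.2 mL; sour cream: 0.2 L; all-purpose flour: 399.3 g

Scaling factor: 20/9.
raisins: 3 tbsp × 20/9 ≈ 6.7 tbsp
chopped walnuts: 2.75 cup × 20/9 × 117 g/cup = 715.0 g
molasses: (3 tbsp + 1 tsp = 10/3 tbsp) × 20/9 × 15 mL/tbsp ≈ 111.1 mL
maple syrup: 2 tsp × 20/9 × 5 mL/tsp ≈ 22.2 mL
sour cream: 75 mL × 20/9 ÷ 1000 mL/L ≈ 0.2 L
all-purpose flour: (1 cup + 7 tbsp = 1.4375 cup) × 20/9 × 125 g/cup ≈ 399.3 g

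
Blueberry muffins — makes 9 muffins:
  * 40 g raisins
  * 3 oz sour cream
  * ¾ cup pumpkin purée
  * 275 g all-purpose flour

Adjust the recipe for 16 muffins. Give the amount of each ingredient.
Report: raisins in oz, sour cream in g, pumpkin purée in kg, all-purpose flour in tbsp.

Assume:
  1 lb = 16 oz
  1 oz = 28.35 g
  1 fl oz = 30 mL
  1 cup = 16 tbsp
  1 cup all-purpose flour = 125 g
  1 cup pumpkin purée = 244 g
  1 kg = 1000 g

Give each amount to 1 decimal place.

raisins: 2.5 oz; sour cream: 151.2 g; pumpkin purée: 0.3 kg; all-purpose flour: 62.6 tbsp

Scaling factor: 16/9.
raisins: 40 g × 16/9 ÷ 28.35 g/oz ≈ 2.5 oz
sour cream: 3 oz × 16/9 × 28.35 g/oz = 151.2 g
pumpkin purée: 0.75 cup × 16/9 × 244 g/cup ÷ 1000 g/kg ≈ 0.3 kg
all-purpose flour: 275 g × 16/9 ÷ 125 g/cup × 16 tbsp/cup ≈ 62.6 tbsp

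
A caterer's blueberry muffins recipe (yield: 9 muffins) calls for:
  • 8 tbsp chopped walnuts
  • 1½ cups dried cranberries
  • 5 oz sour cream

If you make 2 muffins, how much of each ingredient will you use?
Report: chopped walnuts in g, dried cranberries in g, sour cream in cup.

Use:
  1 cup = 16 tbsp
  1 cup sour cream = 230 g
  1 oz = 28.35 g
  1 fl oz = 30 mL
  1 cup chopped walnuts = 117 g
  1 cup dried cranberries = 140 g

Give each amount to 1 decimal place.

chopped walnuts: 13.0 g; dried cranberries: 46.7 g; sour cream: 0.1 cup

Scaling factor: 2/9.
chopped walnuts: 8 tbsp × 2/9 ÷ 16 tbsp/cup × 117 g/cup = 13.0 g
dried cranberries: 1.5 cup × 2/9 × 140 g/cup ≈ 46.7 g
sour cream: 5 oz × 2/9 × 28.35 g/oz ÷ 230 g/cup ≈ 0.1 cup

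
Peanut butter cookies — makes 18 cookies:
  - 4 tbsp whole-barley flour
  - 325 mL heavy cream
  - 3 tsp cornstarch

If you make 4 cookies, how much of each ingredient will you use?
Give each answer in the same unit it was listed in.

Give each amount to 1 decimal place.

whole-barley flour: 0.9 tbsp; heavy cream: 72.2 mL; cornstarch: 0.7 tsp

Scaling factor: 4/18 = 2/9.
whole-barley flour: 4 tbsp × 2/9 ≈ 0.9 tbsp
heavy cream: 325 mL × 2/9 ≈ 72.2 mL
cornstarch: 3 tsp × 2/9 ≈ 0.7 tsp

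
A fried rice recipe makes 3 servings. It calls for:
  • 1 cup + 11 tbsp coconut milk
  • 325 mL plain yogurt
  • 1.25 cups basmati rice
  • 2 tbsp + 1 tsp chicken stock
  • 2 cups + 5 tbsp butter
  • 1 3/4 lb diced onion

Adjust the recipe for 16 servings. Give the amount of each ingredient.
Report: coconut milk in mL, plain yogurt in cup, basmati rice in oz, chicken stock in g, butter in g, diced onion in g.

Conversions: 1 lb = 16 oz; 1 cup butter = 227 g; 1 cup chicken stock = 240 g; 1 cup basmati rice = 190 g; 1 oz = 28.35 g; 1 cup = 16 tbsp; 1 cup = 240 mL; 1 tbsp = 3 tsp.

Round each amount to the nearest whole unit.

coconut milk: 2160 mL; plain yogurt: 7 cup; basmati rice: 45 oz; chicken stock: 187 g; butter: 2800 g; diced onion: 4234 g

Scaling factor: 16/3.
coconut milk: (1 cup + 11 tbsp = 1.6875 cup) × 16/3 × 240 mL/cup = 2160 mL
plain yogurt: 325 mL × 16/3 ÷ 240 mL/cup ≈ 7 cup
basmati rice: 1.25 cup × 16/3 × 190 g/cup ÷ 28.35 g/oz ≈ 45 oz
chicken stock: (2 tbsp + 1 tsp = 7/3 tbsp) × 16/3 ÷ 16 tbsp/cup × 240 g/cup ≈ 187 g
butter: (2 cup + 5 tbsp = 2.3125 cup) × 16/3 × 227 g/cup ≈ 2800 g
diced onion: 1.75 lb × 16/3 × 16 oz/lb × 28.35 g/oz ≈ 4234 g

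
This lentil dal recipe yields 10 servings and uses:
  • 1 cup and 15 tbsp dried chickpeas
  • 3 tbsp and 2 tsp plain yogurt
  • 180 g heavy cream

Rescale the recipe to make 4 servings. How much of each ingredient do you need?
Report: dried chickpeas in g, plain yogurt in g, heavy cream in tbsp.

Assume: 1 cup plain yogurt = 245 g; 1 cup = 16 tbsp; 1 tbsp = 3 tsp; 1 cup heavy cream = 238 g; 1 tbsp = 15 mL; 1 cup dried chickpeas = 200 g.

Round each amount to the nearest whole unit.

dried chickpeas: 155 g; plain yogurt: 22 g; heavy cream: 5 tbsp

Scaling factor: 4/10 = 2/5 = 0.4.
dried chickpeas: (1 cup + 15 tbsp = 1.9375 cup) × 2/5 × 200 g/cup = 155 g
plain yogurt: (3 tbsp + 2 tsp = 11/3 tbsp) × 2/5 ÷ 16 tbsp/cup × 245 g/cup ≈ 22 g
heavy cream: 180 g × 2/5 ÷ 238 g/cup × 16 tbsp/cup ≈ 5 tbsp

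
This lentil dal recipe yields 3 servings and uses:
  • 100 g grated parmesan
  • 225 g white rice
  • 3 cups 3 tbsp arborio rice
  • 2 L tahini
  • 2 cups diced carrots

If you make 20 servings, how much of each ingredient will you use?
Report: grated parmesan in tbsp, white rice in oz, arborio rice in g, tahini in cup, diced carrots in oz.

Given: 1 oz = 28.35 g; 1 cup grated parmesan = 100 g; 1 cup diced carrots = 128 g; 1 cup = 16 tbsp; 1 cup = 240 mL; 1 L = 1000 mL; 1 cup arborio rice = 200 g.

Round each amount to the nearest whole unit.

grated parmesan: 107 tbsp; white rice: 53 oz; arborio rice: 4250 g; tahini: 56 cup; diced carrots: 60 oz

Scaling factor: 20/3.
grated parmesan: 100 g × 20/3 ÷ 100 g/cup × 16 tbsp/cup ≈ 107 tbsp
white rice: 225 g × 20/3 ÷ 28.35 g/oz ≈ 53 oz
arborio rice: (3 cup + 3 tbsp = 3.1875 cup) × 20/3 × 200 g/cup = 4250 g
tahini: 2 L × 20/3 × 1000 mL/L ÷ 240 mL/cup ≈ 56 cup
diced carrots: 2 cup × 20/3 × 128 g/cup ÷ 28.35 g/oz ≈ 60 oz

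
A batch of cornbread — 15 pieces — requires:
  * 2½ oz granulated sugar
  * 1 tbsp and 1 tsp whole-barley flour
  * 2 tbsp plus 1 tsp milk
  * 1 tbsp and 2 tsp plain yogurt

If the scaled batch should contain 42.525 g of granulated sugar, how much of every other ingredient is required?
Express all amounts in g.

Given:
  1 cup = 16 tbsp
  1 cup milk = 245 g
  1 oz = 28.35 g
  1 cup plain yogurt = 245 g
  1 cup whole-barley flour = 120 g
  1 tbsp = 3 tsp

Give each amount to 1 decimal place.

whole-barley flour: 6.0 g; milk: 21.4 g; plain yogurt: 15.3 g

The original recipe has 70.875 g of granulated sugar, so the scaling factor is 42.525 ÷ 70.875 = 3/5 = 0.6.
whole-barley flour: (1 tbsp + 1 tsp = 4/3 tbsp) × 3/5 ÷ 16 tbsp/cup × 120 g/cup = 6.0 g
milk: (2 tbsp + 1 tsp = 7/3 tbsp) × 3/5 ÷ 16 tbsp/cup × 245 g/cup ≈ 21.4 g
plain yogurt: (1 tbsp + 2 tsp = 5/3 tbsp) × 3/5 ÷ 16 tbsp/cup × 245 g/cup ≈ 15.3 g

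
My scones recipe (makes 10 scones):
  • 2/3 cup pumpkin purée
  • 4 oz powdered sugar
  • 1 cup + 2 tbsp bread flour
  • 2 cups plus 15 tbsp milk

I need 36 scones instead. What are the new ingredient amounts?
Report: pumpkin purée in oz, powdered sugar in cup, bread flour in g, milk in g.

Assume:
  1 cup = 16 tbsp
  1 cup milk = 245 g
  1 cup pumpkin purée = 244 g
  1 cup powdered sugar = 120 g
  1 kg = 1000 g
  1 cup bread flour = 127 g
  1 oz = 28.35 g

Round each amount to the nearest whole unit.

Scaling factor: 36/10 = 18/5 = 3.6.
pumpkin purée: 2/3 cup × 18/5 × 244 g/cup ÷ 28.35 g/oz ≈ 21 oz
powdered sugar: 4 oz × 18/5 × 28.35 g/oz ÷ 120 g/cup ≈ 3 cup
bread flour: (1 cup + 2 tbsp = 1.125 cup) × 18/5 × 127 g/cup ≈ 514 g
milk: (2 cup + 15 tbsp = 2.9375 cup) × 18/5 × 245 g/cup ≈ 2591 g

pumpkin purée: 21 oz; powdered sugar: 3 cup; bread flour: 514 g; milk: 2591 g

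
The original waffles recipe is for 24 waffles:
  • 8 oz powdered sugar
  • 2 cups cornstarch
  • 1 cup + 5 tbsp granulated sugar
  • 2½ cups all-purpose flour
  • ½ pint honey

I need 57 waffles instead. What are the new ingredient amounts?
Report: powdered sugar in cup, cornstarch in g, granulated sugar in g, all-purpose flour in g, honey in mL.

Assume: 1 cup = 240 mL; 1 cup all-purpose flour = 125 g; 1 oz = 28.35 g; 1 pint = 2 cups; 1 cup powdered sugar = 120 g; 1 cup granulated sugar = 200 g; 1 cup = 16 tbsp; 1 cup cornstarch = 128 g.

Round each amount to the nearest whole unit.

Scaling factor: 57/24 = 19/8 = 2.375.
powdered sugar: 8 oz × 19/8 × 28.35 g/oz ÷ 120 g/cup ≈ 4 cup
cornstarch: 2 cup × 19/8 × 128 g/cup = 608 g
granulated sugar: (1 cup + 5 tbsp = 1.3125 cup) × 19/8 × 200 g/cup ≈ 623 g
all-purpose flour: 2.5 cup × 19/8 × 125 g/cup ≈ 742 g
honey: 0.5 pint × 19/8 × 2 cup/pint × 240 mL/cup = 570 mL

powdered sugar: 4 cup; cornstarch: 608 g; granulated sugar: 623 g; all-purpose flour: 742 g; honey: 570 mL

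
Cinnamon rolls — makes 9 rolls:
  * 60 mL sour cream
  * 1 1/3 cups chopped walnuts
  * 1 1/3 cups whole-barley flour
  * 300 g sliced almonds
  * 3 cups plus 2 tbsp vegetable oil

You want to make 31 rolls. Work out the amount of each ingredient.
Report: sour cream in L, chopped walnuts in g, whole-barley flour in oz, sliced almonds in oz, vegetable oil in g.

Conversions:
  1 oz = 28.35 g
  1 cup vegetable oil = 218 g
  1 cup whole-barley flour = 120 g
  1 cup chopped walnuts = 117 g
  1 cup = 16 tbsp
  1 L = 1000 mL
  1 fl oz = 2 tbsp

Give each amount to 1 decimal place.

Scaling factor: 31/9.
sour cream: 60 mL × 31/9 ÷ 1000 mL/L ≈ 0.2 L
chopped walnuts: 4/3 cup × 31/9 × 117 g/cup ≈ 537.3 g
whole-barley flour: 4/3 cup × 31/9 × 120 g/cup ÷ 28.35 g/oz ≈ 19.4 oz
sliced almonds: 300 g × 31/9 ÷ 28.35 g/oz ≈ 36.4 oz
vegetable oil: (3 cup + 2 tbsp = 3.125 cup) × 31/9 × 218 g/cup ≈ 2346.5 g

sour cream: 0.2 L; chopped walnuts: 537.3 g; whole-barley flour: 19.4 oz; sliced almonds: 36.4 oz; vegetable oil: 2346.5 g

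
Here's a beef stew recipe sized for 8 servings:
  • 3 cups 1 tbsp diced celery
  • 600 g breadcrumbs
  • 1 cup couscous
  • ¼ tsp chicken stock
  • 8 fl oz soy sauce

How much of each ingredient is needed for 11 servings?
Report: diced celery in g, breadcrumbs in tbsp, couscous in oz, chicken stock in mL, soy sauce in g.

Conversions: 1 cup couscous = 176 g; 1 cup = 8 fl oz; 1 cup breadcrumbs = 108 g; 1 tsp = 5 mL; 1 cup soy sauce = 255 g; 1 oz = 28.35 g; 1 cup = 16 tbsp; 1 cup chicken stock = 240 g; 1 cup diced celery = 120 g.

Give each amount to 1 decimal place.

diced celery: 505.3 g; breadcrumbs: 122.2 tbsp; couscous: 8.5 oz; chicken stock: 1.7 mL; soy sauce: 350.6 g

Scaling factor: 11/8 = 1.375.
diced celery: (3 cup + 1 tbsp = 3.0625 cup) × 11/8 × 120 g/cup ≈ 505.3 g
breadcrumbs: 600 g × 11/8 ÷ 108 g/cup × 16 tbsp/cup ≈ 122.2 tbsp
couscous: 1 cup × 11/8 × 176 g/cup ÷ 28.35 g/oz ≈ 8.5 oz
chicken stock: 0.25 tsp × 11/8 × 5 mL/tsp ≈ 1.7 mL
soy sauce: 8 fl oz × 11/8 ÷ 8 fl oz/cup × 255 g/cup ≈ 350.6 g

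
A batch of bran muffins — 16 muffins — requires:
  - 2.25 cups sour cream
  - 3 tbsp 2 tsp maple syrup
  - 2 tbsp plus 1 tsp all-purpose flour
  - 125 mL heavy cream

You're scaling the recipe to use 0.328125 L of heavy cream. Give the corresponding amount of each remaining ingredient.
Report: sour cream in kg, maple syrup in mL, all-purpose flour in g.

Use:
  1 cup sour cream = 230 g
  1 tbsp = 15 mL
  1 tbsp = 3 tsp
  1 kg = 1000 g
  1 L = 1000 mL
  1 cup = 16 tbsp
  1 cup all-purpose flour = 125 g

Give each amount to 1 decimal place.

sour cream: 1.4 kg; maple syrup: 144.4 mL; all-purpose flour: 47.9 g

The original recipe has 0.125 L of heavy cream, so the scaling factor is 0.328125 ÷ 0.125 = 21/8 = 2.625.
sour cream: 2.25 cup × 21/8 × 230 g/cup ÷ 1000 g/kg ≈ 1.4 kg
maple syrup: (3 tbsp + 2 tsp = 11/3 tbsp) × 21/8 × 15 mL/tbsp ≈ 144.4 mL
all-purpose flour: (2 tbsp + 1 tsp = 7/3 tbsp) × 21/8 ÷ 16 tbsp/cup × 125 g/cup ≈ 47.9 g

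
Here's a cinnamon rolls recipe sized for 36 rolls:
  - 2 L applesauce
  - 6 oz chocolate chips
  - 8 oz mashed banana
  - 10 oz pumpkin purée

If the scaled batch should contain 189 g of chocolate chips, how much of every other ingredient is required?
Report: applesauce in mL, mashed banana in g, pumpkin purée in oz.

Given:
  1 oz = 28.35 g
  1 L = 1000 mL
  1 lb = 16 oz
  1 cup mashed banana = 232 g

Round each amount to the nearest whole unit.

The original recipe has 170.1 g of chocolate chips, so the scaling factor is 189 ÷ 170.1 = 10/9.
applesauce: 2 L × 10/9 × 1000 mL/L ≈ 2222 mL
mashed banana: 8 oz × 10/9 × 28.35 g/oz = 252 g
pumpkin purée: 10 oz × 10/9 ≈ 11 oz

applesauce: 2222 mL; mashed banana: 252 g; pumpkin purée: 11 oz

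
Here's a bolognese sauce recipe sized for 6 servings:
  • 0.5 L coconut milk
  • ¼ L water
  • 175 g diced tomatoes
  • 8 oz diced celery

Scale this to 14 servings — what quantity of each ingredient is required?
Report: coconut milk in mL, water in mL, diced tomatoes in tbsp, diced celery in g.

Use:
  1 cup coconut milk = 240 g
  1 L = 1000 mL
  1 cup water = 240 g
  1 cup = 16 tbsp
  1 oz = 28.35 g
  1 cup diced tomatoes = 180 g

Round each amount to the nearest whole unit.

Scaling factor: 14/6 = 7/3.
coconut milk: 0.5 L × 7/3 × 1000 mL/L ≈ 1167 mL
water: 0.25 L × 7/3 × 1000 mL/L ≈ 583 mL
diced tomatoes: 175 g × 7/3 ÷ 180 g/cup × 16 tbsp/cup ≈ 36 tbsp
diced celery: 8 oz × 7/3 × 28.35 g/oz ≈ 529 g

coconut milk: 1167 mL; water: 583 mL; diced tomatoes: 36 tbsp; diced celery: 529 g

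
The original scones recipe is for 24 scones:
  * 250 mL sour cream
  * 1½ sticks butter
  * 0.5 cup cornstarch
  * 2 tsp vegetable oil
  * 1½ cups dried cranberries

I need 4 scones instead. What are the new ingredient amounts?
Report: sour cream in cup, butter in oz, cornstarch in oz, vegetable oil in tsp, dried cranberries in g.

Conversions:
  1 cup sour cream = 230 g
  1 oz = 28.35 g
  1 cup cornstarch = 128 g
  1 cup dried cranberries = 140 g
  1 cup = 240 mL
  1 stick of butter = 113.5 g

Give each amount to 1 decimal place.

Scaling factor: 4/24 = 1/6.
sour cream: 250 mL × 1/6 ÷ 240 mL/cup ≈ 0.2 cup
butter: 1.5 stick × 1/6 × 113.5 g/stick ÷ 28.35 g/oz ≈ 1.0 oz
cornstarch: 0.5 cup × 1/6 × 128 g/cup ÷ 28.35 g/oz ≈ 0.4 oz
vegetable oil: 2 tsp × 1/6 ≈ 0.3 tsp
dried cranberries: 1.5 cup × 1/6 × 140 g/cup = 35.0 g

sour cream: 0.2 cup; butter: 1.0 oz; cornstarch: 0.4 oz; vegetable oil: 0.3 tsp; dried cranberries: 35.0 g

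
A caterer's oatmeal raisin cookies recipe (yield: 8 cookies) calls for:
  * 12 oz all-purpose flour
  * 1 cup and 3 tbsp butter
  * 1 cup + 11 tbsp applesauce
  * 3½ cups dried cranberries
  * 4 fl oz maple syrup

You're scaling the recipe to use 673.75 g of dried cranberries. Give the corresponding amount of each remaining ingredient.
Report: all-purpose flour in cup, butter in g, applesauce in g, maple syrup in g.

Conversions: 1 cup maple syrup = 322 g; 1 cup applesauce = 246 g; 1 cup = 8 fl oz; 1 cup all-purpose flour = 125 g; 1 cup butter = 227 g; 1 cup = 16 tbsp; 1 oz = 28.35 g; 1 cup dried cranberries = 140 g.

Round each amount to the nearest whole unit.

all-purpose flour: 4 cup; butter: 371 g; applesauce: 571 g; maple syrup: 221 g

The original recipe has 490 g of dried cranberries, so the scaling factor is 673.75 ÷ 490 = 11/8 = 1.375.
all-purpose flour: 12 oz × 11/8 × 28.35 g/oz ÷ 125 g/cup ≈ 4 cup
butter: (1 cup + 3 tbsp = 1.1875 cup) × 11/8 × 227 g/cup ≈ 371 g
applesauce: (1 cup + 11 tbsp = 1.6875 cup) × 11/8 × 246 g/cup ≈ 571 g
maple syrup: 4 fl oz × 11/8 ÷ 8 fl oz/cup × 322 g/cup ≈ 221 g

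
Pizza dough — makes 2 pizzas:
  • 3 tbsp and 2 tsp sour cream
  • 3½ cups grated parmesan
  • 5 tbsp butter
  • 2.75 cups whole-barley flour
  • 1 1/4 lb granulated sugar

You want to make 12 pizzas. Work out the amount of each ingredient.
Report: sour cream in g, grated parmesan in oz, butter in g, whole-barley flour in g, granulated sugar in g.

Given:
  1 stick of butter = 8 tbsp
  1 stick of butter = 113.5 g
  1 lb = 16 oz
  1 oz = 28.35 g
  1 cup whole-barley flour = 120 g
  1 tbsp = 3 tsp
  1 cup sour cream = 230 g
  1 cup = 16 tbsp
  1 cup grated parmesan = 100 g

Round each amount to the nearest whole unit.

sour cream: 316 g; grated parmesan: 74 oz; butter: 426 g; whole-barley flour: 1980 g; granulated sugar: 3402 g

Scaling factor: 12/2 = 6.
sour cream: (3 tbsp + 2 tsp = 11/3 tbsp) × 6 ÷ 16 tbsp/cup × 230 g/cup ≈ 316 g
grated parmesan: 3.5 cup × 6 × 100 g/cup ÷ 28.35 g/oz ≈ 74 oz
butter: 5 tbsp × 6 ÷ 8 tbsp/stick × 113.5 g/stick ≈ 426 g
whole-barley flour: 2.75 cup × 6 × 120 g/cup = 1980 g
granulated sugar: 1.25 lb × 6 × 16 oz/lb × 28.35 g/oz = 3402 g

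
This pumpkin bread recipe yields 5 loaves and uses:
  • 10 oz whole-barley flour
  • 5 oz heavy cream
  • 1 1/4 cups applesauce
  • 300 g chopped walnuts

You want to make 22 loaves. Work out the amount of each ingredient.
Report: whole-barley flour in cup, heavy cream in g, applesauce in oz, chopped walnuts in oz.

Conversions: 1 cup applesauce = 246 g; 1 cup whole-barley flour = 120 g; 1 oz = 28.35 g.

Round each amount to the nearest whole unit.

whole-barley flour: 10 cup; heavy cream: 624 g; applesauce: 48 oz; chopped walnuts: 47 oz

Scaling factor: 22/5 = 4.4.
whole-barley flour: 10 oz × 22/5 × 28.35 g/oz ÷ 120 g/cup ≈ 10 cup
heavy cream: 5 oz × 22/5 × 28.35 g/oz ≈ 624 g
applesauce: 1.25 cup × 22/5 × 246 g/cup ÷ 28.35 g/oz ≈ 48 oz
chopped walnuts: 300 g × 22/5 ÷ 28.35 g/oz ≈ 47 oz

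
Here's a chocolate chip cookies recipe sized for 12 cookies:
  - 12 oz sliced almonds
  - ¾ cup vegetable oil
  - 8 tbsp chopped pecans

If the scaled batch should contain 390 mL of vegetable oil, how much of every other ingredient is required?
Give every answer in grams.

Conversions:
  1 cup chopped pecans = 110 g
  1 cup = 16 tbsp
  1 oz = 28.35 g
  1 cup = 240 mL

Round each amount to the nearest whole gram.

sliced almonds: 737 g; chopped pecans: 119 g

The original recipe has 180 mL of vegetable oil, so the scaling factor is 390 ÷ 180 = 13/6.
sliced almonds: 12 oz × 13/6 × 28.35 g/oz ≈ 737 g
chopped pecans: 8 tbsp × 13/6 ÷ 16 tbsp/cup × 110 g/cup ≈ 119 g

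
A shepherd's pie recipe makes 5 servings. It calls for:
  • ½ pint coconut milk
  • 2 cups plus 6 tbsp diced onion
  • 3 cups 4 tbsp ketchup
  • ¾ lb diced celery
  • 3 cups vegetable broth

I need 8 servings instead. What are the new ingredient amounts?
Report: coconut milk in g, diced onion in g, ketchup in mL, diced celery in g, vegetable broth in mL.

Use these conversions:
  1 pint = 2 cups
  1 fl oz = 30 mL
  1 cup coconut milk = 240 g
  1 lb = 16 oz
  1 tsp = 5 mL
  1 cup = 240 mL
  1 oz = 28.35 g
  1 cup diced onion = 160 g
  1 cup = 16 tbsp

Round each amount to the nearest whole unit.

Scaling factor: 8/5 = 1.6.
coconut milk: 0.5 pint × 8/5 × 2 cup/pint × 240 g/cup = 384 g
diced onion: (2 cup + 6 tbsp = 2.375 cup) × 8/5 × 160 g/cup = 608 g
ketchup: (3 cup + 4 tbsp = 3.25 cup) × 8/5 × 240 mL/cup = 1248 mL
diced celery: 0.75 lb × 8/5 × 16 oz/lb × 28.35 g/oz ≈ 544 g
vegetable broth: 3 cup × 8/5 × 240 mL/cup = 1152 mL

coconut milk: 384 g; diced onion: 608 g; ketchup: 1248 mL; diced celery: 544 g; vegetable broth: 1152 mL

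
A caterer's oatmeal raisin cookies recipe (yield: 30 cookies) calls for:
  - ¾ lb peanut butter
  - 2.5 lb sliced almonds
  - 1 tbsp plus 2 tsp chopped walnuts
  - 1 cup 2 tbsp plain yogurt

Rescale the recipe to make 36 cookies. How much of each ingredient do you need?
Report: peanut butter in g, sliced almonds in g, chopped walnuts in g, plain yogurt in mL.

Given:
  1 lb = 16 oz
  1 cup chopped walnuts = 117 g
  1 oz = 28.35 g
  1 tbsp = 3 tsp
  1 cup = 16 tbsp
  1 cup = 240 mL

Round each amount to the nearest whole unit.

peanut butter: 408 g; sliced almonds: 1361 g; chopped walnuts: 15 g; plain yogurt: 324 mL

Scaling factor: 36/30 = 6/5 = 1.2.
peanut butter: 0.75 lb × 6/5 × 16 oz/lb × 28.35 g/oz ≈ 408 g
sliced almonds: 2.5 lb × 6/5 × 16 oz/lb × 28.35 g/oz ≈ 1361 g
chopped walnuts: (1 tbsp + 2 tsp = 5/3 tbsp) × 6/5 ÷ 16 tbsp/cup × 117 g/cup ≈ 15 g
plain yogurt: (1 cup + 2 tbsp = 1.125 cup) × 6/5 × 240 mL/cup = 324 mL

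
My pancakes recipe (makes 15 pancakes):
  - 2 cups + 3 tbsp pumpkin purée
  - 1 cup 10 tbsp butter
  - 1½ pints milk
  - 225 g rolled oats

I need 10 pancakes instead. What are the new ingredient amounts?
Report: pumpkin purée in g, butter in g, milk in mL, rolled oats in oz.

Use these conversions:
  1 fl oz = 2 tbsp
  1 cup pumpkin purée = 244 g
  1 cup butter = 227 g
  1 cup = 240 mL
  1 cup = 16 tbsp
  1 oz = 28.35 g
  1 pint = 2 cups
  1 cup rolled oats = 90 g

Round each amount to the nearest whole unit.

pumpkin purée: 356 g; butter: 246 g; milk: 480 mL; rolled oats: 5 oz

Scaling factor: 10/15 = 2/3.
pumpkin purée: (2 cup + 3 tbsp = 2.1875 cup) × 2/3 × 244 g/cup ≈ 356 g
butter: (1 cup + 10 tbsp = 1.625 cup) × 2/3 × 227 g/cup ≈ 246 g
milk: 1.5 pint × 2/3 × 2 cup/pint × 240 mL/cup = 480 mL
rolled oats: 225 g × 2/3 ÷ 28.35 g/oz ≈ 5 oz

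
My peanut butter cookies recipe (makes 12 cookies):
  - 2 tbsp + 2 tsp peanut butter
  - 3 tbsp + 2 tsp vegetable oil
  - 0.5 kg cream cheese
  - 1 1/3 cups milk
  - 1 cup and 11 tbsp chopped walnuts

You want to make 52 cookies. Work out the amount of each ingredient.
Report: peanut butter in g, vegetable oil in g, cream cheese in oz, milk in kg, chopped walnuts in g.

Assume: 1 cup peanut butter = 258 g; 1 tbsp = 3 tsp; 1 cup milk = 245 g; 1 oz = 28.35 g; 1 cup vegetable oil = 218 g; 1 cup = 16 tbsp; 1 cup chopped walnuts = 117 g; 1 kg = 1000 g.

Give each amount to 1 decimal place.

peanut butter: 186.3 g; vegetable oil: 216.5 g; cream cheese: 76.4 oz; milk: 1.4 kg; chopped walnuts: 855.6 g

Scaling factor: 52/12 = 13/3.
peanut butter: (2 tbsp + 2 tsp = 8/3 tbsp) × 13/3 ÷ 16 tbsp/cup × 258 g/cup ≈ 186.3 g
vegetable oil: (3 tbsp + 2 tsp = 11/3 tbsp) × 13/3 ÷ 16 tbsp/cup × 218 g/cup ≈ 216.5 g
cream cheese: 0.5 kg × 13/3 × 1000 g/kg ÷ 28.35 g/oz ≈ 76.4 oz
milk: 4/3 cup × 13/3 × 245 g/cup ÷ 1000 g/kg ≈ 1.4 kg
chopped walnuts: (1 cup + 11 tbsp = 1.6875 cup) × 13/3 × 117 g/cup ≈ 855.6 g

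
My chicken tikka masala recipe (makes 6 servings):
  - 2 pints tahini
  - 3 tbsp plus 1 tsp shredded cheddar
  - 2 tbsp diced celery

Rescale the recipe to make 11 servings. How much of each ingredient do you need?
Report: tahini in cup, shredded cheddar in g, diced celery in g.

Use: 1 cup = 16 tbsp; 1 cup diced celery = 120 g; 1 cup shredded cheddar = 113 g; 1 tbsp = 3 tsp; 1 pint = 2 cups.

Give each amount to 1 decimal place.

tahini: 7.3 cup; shredded cheddar: 43.2 g; diced celery: 27.5 g

Scaling factor: 11/6.
tahini: 2 pint × 11/6 × 2 cup/pint ≈ 7.3 cup
shredded cheddar: (3 tbsp + 1 tsp = 10/3 tbsp) × 11/6 ÷ 16 tbsp/cup × 113 g/cup ≈ 43.2 g
diced celery: 2 tbsp × 11/6 ÷ 16 tbsp/cup × 120 g/cup = 27.5 g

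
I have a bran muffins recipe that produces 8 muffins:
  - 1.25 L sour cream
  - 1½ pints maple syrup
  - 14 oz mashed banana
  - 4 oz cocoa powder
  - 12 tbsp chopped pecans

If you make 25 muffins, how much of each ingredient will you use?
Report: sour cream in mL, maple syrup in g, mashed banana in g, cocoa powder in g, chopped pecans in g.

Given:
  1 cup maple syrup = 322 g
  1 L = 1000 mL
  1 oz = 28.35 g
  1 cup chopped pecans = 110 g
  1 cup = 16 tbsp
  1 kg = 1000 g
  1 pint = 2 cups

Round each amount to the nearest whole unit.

Scaling factor: 25/8 = 3.125.
sour cream: 1.25 L × 25/8 × 1000 mL/L ≈ 3906 mL
maple syrup: 1.5 pint × 25/8 × 2 cup/pint × 322 g/cup ≈ 3019 g
mashed banana: 14 oz × 25/8 × 28.35 g/oz ≈ 1240 g
cocoa powder: 4 oz × 25/8 × 28.35 g/oz ≈ 354 g
chopped pecans: 12 tbsp × 25/8 ÷ 16 tbsp/cup × 110 g/cup ≈ 258 g

sour cream: 3906 mL; maple syrup: 3019 g; mashed banana: 1240 g; cocoa powder: 354 g; chopped pecans: 258 g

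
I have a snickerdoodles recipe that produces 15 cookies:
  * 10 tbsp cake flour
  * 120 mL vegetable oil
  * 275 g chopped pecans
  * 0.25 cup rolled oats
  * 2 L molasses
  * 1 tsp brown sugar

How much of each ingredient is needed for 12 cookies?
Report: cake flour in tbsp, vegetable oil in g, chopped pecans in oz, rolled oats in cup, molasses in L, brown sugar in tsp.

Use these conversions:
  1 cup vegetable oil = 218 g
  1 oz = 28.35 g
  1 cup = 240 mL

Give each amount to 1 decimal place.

Scaling factor: 12/15 = 4/5 = 0.8.
cake flour: 10 tbsp × 4/5 = 8.0 tbsp
vegetable oil: 120 mL × 4/5 ÷ 240 mL/cup × 218 g/cup = 87.2 g
chopped pecans: 275 g × 4/5 ÷ 28.35 g/oz ≈ 7.8 oz
rolled oats: 0.25 cup × 4/5 = 0.2 cup
molasses: 2 L × 4/5 = 1.6 L
brown sugar: 1 tsp × 4/5 = 0.8 tsp

cake flour: 8.0 tbsp; vegetable oil: 87.2 g; chopped pecans: 7.8 oz; rolled oats: 0.2 cup; molasses: 1.6 L; brown sugar: 0.8 tsp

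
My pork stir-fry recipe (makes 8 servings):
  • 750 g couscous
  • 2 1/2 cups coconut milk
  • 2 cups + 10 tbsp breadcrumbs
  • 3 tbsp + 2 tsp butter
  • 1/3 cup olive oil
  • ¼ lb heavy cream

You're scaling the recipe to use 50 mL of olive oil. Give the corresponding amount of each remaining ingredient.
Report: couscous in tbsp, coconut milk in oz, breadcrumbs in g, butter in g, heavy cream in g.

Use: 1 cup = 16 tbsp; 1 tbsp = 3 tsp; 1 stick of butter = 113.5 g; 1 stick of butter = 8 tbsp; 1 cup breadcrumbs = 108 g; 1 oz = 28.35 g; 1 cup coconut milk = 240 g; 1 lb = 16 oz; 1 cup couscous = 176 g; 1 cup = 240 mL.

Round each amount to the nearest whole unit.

The original recipe has 80 mL of olive oil, so the scaling factor is 50 ÷ 80 = 5/8 = 0.625.
couscous: 750 g × 5/8 ÷ 176 g/cup × 16 tbsp/cup ≈ 43 tbsp
coconut milk: 2.5 cup × 5/8 × 240 g/cup ÷ 28.35 g/oz ≈ 13 oz
breadcrumbs: (2 cup + 10 tbsp = 2.625 cup) × 5/8 × 108 g/cup ≈ 177 g
butter: (3 tbsp + 2 tsp = 11/3 tbsp) × 5/8 ÷ 8 tbsp/stick × 113.5 g/stick ≈ 33 g
heavy cream: 0.25 lb × 5/8 × 16 oz/lb × 28.35 g/oz ≈ 71 g

couscous: 43 tbsp; coconut milk: 13 oz; breadcrumbs: 177 g; butter: 33 g; heavy cream: 71 g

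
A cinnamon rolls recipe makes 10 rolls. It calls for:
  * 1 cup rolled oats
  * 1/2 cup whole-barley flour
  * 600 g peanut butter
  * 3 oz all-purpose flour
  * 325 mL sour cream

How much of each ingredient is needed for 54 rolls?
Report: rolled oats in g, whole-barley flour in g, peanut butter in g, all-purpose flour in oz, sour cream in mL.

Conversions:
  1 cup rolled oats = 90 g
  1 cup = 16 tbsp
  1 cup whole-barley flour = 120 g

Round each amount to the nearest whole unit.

rolled oats: 486 g; whole-barley flour: 324 g; peanut butter: 3240 g; all-purpose flour: 16 oz; sour cream: 1755 mL

Scaling factor: 54/10 = 27/5 = 5.4.
rolled oats: 1 cup × 27/5 × 90 g/cup = 486 g
whole-barley flour: 0.5 cup × 27/5 × 120 g/cup = 324 g
peanut butter: 600 g × 27/5 = 3240 g
all-purpose flour: 3 oz × 27/5 ≈ 16 oz
sour cream: 325 mL × 27/5 = 1755 mL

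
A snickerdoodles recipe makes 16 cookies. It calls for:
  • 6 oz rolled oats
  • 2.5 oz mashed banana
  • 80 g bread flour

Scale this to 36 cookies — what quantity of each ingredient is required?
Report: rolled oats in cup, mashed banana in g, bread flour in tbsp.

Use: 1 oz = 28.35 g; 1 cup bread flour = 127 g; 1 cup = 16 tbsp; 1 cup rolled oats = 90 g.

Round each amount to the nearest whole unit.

Scaling factor: 36/16 = 9/4 = 2.25.
rolled oats: 6 oz × 9/4 × 28.35 g/oz ÷ 90 g/cup ≈ 4 cup
mashed banana: 2.5 oz × 9/4 × 28.35 g/oz ≈ 159 g
bread flour: 80 g × 9/4 ÷ 127 g/cup × 16 tbsp/cup ≈ 23 tbsp

rolled oats: 4 cup; mashed banana: 159 g; bread flour: 23 tbsp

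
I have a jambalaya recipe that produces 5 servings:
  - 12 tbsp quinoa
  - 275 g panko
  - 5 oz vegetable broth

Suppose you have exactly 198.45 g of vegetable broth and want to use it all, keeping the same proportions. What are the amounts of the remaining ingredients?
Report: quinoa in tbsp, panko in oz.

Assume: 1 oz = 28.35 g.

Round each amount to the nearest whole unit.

The original recipe has 141.75 g of vegetable broth, so the scaling factor is 198.45 ÷ 141.75 = 7/5 = 1.4.
quinoa: 12 tbsp × 7/5 ≈ 17 tbsp
panko: 275 g × 7/5 ÷ 28.35 g/oz ≈ 14 oz

quinoa: 17 tbsp; panko: 14 oz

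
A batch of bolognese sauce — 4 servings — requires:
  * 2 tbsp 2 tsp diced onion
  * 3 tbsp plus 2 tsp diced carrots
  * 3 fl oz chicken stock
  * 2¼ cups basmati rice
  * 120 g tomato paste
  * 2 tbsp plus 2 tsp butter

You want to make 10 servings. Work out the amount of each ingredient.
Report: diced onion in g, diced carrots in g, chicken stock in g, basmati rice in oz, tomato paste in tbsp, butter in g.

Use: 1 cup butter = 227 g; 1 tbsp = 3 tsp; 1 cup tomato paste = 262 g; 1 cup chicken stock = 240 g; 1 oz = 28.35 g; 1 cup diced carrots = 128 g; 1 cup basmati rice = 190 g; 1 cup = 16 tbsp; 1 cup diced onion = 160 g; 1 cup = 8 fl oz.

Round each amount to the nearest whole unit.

Scaling factor: 10/4 = 5/2 = 2.5.
diced onion: (2 tbsp + 2 tsp = 8/3 tbsp) × 5/2 ÷ 16 tbsp/cup × 160 g/cup ≈ 67 g
diced carrots: (3 tbsp + 2 tsp = 11/3 tbsp) × 5/2 ÷ 16 tbsp/cup × 128 g/cup ≈ 73 g
chicken stock: 3 fl oz × 5/2 ÷ 8 fl oz/cup × 240 g/cup = 225 g
basmati rice: 2.25 cup × 5/2 × 190 g/cup ÷ 28.35 g/oz ≈ 38 oz
tomato paste: 120 g × 5/2 ÷ 262 g/cup × 16 tbsp/cup ≈ 18 tbsp
butter: (2 tbsp + 2 tsp = 8/3 tbsp) × 5/2 ÷ 16 tbsp/cup × 227 g/cup ≈ 95 g

diced onion: 67 g; diced carrots: 73 g; chicken stock: 225 g; basmati rice: 38 oz; tomato paste: 18 tbsp; butter: 95 g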